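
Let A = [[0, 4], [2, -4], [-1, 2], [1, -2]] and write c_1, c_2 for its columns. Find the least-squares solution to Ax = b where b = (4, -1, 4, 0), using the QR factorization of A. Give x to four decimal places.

x = (1.0000, 1.0000)

c_1 = (0, 2, -1, 1); ‖c_1‖ = 2.4495, so q_1 = (0.0000, 0.8165, -0.4082, 0.4082).
q_1·c_2 = 0.0000·4 + 0.8165·(-4) + (-0.4082)·2 + 0.4082·(-2) = -4.8990.
u_2 = c_2 + 4.8990·q_1 = (4.0000, 0.0000, 0.0000, 0.0000).
‖u_2‖ = 4.0000, so q_2 = (1.0000, 0.0000, 0.0000, 0.0000).
Qᵀb = (-2.4495, 4.0000).
Back-substitute: x_2 = 4.0000/4.0000 = 1.0000.
x_1 = (-2.4495 + 4.8990·1.0000)/2.4495 = 1.0000.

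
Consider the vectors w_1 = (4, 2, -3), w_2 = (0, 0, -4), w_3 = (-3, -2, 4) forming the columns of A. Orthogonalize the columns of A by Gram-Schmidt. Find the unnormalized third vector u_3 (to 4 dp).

u_3 = (0.2000, -0.4000, 0.0000)

e_1 = w_1/‖w_1‖ = (4, 2, -3)/5.3852 = (0.7428, 0.3714, -0.5571).
r_{12} = e_1·w_2 = 2.2283.
u_2 = w_2 − 2.2283·e_1 = (-1.6552, -0.8276, -2.7586).
‖u_2‖ = 3.3218, so e_2 = (-0.4983, -0.2491, -0.8305).
r_{13} = e_1·w_3 = -5.1995; r_{23} = e_2·w_3 = -1.3287.
u_3 = w_3 + 5.1995·e_1 + 1.3287·e_2 = (0.2000, -0.4000, 0.0000).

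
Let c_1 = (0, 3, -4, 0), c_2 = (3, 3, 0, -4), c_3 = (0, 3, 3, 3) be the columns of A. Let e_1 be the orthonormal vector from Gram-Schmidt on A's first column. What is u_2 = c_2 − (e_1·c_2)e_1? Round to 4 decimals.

c_1 = (0, 3, -4, 0); ‖c_1‖ = 5.0000, so e_1 = (0.0000, 0.6000, -0.8000, 0.0000).
e_1·c_2 = 0.0000·3 + 0.6000·3 + (-0.8000)·0 + 0.0000·(-4) = 1.8000.
u_2 = c_2 − 1.8000·e_1 = (3.0000, 1.9200, 1.4400, -4.0000).

u_2 = (3.0000, 1.9200, 1.4400, -4.0000)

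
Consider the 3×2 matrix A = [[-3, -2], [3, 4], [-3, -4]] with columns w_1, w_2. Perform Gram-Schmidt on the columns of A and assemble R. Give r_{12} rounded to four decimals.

r_{12} = 5.7735

e_1 = w_1/‖w_1‖ = (-3, 3, -3)/5.1962 = (-0.5774, 0.5774, -0.5774).
r_{12} = e_1·w_2 = 5.7735.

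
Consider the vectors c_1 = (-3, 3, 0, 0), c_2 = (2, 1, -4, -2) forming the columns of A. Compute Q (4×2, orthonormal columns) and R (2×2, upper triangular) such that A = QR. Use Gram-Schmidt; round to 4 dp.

c_1 = (-3, 3, 0, 0); ‖c_1‖ = 4.2426, so e_1 = (-0.7071, 0.7071, 0.0000, 0.0000).
e_1·c_2 = (-0.7071)·2 + 0.7071·1 + 0.0000·(-4) + 0.0000·(-2) = -0.7071.
u_2 = c_2 + 0.7071·e_1 = (1.5000, 1.5000, -4.0000, -2.0000).
‖u_2‖ = 4.9497, so e_2 = (0.3030, 0.3030, -0.8081, -0.4041).

Q = [[-0.7071, 0.3030], [0.7071, 0.3030], [0.0000, -0.8081], [0.0000, -0.4041]], R = [[4.2426, -0.7071], [0.0000, 4.9497]]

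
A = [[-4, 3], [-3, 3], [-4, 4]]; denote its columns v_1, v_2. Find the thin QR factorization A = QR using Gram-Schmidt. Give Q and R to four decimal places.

Q = [[-0.6247, -0.7809], [-0.4685, 0.3748], [-0.6247, 0.4998]], R = [[6.4031, -5.7784], [0.0000, 0.7809]]

e_1 = v_1/‖v_1‖ = (-4, -3, -4)/6.4031 = (-0.6247, -0.4685, -0.6247).
r_{12} = e_1·v_2 = -5.7784.
u_2 = v_2 + 5.7784·e_1 = (-0.6098, 0.2927, 0.3902).
‖u_2‖ = 0.7809, so e_2 = (-0.7809, 0.3748, 0.4998).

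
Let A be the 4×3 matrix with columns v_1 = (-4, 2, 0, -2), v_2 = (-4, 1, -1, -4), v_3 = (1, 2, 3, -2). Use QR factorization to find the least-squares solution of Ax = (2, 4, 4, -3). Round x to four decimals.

x = (0.0713, -0.0738, 1.5520)

v_1 = (-4, 2, 0, -2); ‖v_1‖ = 4.8990, so e_1 = (-0.8165, 0.4082, 0.0000, -0.4082).
e_1·v_2 = (-0.8165)·(-4) + 0.4082·1 + 0.0000·(-1) + (-0.4082)·(-4) = 5.3072.
u_2 = v_2 − 5.3072·e_1 = (0.3333, -1.1667, -1.0000, -1.8333).
‖u_2‖ = 2.4152, so e_2 = (0.1380, -0.4830, -0.4140, -0.7591).
e_1·v_3 = (-0.8165)·1 + 0.4082·2 + 0.0000·3 + (-0.4082)·(-2) = 0.8165; e_2·v_3 = 0.1380·1 + (-0.4830)·2 + (-0.4140)·3 + (-0.7591)·(-2) = -0.5521.
u_3 = v_3 − 0.8165·e_1 + 0.5521·e_2 = (1.7429, 1.4000, 2.7714, -2.0857).
‖u_3‖ = 4.1266, so e_3 = (0.4224, 0.3393, 0.6716, -0.5054).
Qᵀb = (1.2247, -1.0351, 6.4045).
Back-substitute: x_3 = 6.4045/4.1266 = 1.5520.
x_2 = (-1.0351 + 0.5521·1.5520)/2.4152 = -0.0738.
x_1 = (1.2247 − 5.3072·(-0.0738) − 0.8165·1.5520)/4.8990 = 0.0713.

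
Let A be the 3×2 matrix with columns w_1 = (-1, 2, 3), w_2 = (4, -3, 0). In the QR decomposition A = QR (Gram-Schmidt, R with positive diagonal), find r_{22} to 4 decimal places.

r_{22} = 4.2258

w_1 = (-1, 2, 3); ‖w_1‖ = 3.7417, so e_1 = (-0.2673, 0.5345, 0.8018).
e_1·w_2 = (-0.2673)·4 + 0.5345·(-3) + 0.8018·0 = -2.6726.
u_2 = w_2 + 2.6726·e_1 = (3.2857, -1.5714, 2.1429).
r_{22} = ‖u_2‖ = 4.2258.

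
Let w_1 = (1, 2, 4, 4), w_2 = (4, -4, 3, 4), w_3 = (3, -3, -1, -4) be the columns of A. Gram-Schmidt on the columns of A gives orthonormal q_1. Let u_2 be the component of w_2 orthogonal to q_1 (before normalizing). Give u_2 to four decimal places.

w_1 = (1, 2, 4, 4); ‖w_1‖ = 6.0828, so q_1 = (0.1644, 0.3288, 0.6576, 0.6576).
q_1·w_2 = 0.1644·4 + 0.3288·(-4) + 0.6576·3 + 0.6576·4 = 3.9456.
u_2 = w_2 − 3.9456·q_1 = (3.3514, -5.2973, 0.4054, 1.4054).

u_2 = (3.3514, -5.2973, 0.4054, 1.4054)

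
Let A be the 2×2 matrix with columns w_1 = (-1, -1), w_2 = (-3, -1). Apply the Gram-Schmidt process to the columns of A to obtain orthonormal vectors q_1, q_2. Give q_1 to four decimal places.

w_1 = (-1, -1); ‖w_1‖ = 1.4142, so q_1 = (-0.7071, -0.7071).

q_1 = (-0.7071, -0.7071)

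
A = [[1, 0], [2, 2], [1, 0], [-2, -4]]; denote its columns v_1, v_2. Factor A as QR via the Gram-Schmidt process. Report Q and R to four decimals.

v_1 = (1, 2, 1, -2); ‖v_1‖ = 3.1623, so q_1 = (0.3162, 0.6325, 0.3162, -0.6325).
q_1·v_2 = 0.3162·0 + 0.6325·2 + 0.3162·0 + (-0.6325)·(-4) = 3.7947.
u_2 = v_2 − 3.7947·q_1 = (-1.2000, -0.4000, -1.2000, -1.6000).
‖u_2‖ = 2.3664, so q_2 = (-0.5071, -0.1690, -0.5071, -0.6761).

Q = [[0.3162, -0.5071], [0.6325, -0.1690], [0.3162, -0.5071], [-0.6325, -0.6761]], R = [[3.1623, 3.7947], [0.0000, 2.3664]]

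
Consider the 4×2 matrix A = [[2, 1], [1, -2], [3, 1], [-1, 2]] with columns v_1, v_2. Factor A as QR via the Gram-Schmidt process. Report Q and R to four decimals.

v_1 = (2, 1, 3, -1); ‖v_1‖ = 3.8730, so q_1 = (0.5164, 0.2582, 0.7746, -0.2582).
q_1·v_2 = 0.5164·1 + 0.2582·(-2) + 0.7746·1 + (-0.2582)·2 = 0.2582.
u_2 = v_2 − 0.2582·q_1 = (0.8667, -2.0667, 0.8000, 2.0667).
‖u_2‖ = 3.1517, so q_2 = (0.2750, -0.6557, 0.2538, 0.6557).

Q = [[0.5164, 0.2750], [0.2582, -0.6557], [0.7746, 0.2538], [-0.2582, 0.6557]], R = [[3.8730, 0.2582], [0.0000, 3.1517]]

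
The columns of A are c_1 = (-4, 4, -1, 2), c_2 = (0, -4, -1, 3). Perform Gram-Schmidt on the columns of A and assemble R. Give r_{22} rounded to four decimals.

q_1 = c_1/‖c_1‖ = (-4, 4, -1, 2)/6.0828 = (-0.6576, 0.6576, -0.1644, 0.3288).
r_{12} = q_1·c_2 = -1.4796.
u_2 = c_2 + 1.4796·q_1 = (-0.9730, -3.0270, -1.2432, 3.4865).
r_{22} = ‖u_2‖ = 4.8796.

r_{22} = 4.8796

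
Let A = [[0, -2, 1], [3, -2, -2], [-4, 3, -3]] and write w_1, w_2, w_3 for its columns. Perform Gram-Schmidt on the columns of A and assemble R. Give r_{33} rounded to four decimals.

r_{33} = 3.2836

e_1 = w_1/‖w_1‖ = (0, 3, -4)/5.0000 = (0.0000, 0.6000, -0.8000).
r_{12} = e_1·w_2 = -3.6000.
u_2 = w_2 + 3.6000·e_1 = (-2.0000, 0.1600, 0.1200).
‖u_2‖ = 2.0100, so e_2 = (-0.9950, 0.0796, 0.0597).
r_{13} = e_1·w_3 = 1.2000; r_{23} = e_2·w_3 = -1.3333.
u_3 = w_3 − 1.2000·e_1 + 1.3333·e_2 = (-0.3267, -2.6139, -1.9604).
r_{33} = ‖u_3‖ = 3.2836.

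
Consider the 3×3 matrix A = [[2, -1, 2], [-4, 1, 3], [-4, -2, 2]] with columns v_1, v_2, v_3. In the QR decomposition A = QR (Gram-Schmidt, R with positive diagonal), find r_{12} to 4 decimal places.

v_1 = (2, -4, -4); ‖v_1‖ = 6.0000, so e_1 = (0.3333, -0.6667, -0.6667).
r_{12} = e_1·v_2 = 0.3333.

r_{12} = 0.3333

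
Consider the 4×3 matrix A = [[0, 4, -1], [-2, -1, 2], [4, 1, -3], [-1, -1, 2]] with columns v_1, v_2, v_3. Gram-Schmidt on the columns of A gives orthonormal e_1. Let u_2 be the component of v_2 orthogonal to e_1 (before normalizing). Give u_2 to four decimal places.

v_1 = (0, -2, 4, -1); ‖v_1‖ = 4.5826, so e_1 = (0.0000, -0.4364, 0.8729, -0.2182).
e_1·v_2 = 0.0000·4 + (-0.4364)·(-1) + 0.8729·1 + (-0.2182)·(-1) = 1.5275.
u_2 = v_2 − 1.5275·e_1 = (4.0000, -0.3333, -0.3333, -0.6667).

u_2 = (4.0000, -0.3333, -0.3333, -0.6667)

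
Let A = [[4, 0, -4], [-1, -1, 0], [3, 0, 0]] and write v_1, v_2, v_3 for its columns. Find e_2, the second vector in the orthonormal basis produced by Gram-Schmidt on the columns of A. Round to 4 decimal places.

e_2 = (-0.1569, -0.9806, -0.1177)

e_1 = v_1/‖v_1‖ = (4, -1, 3)/5.0990 = (0.7845, -0.1961, 0.5883).
r_{12} = e_1·v_2 = 0.1961.
u_2 = v_2 − 0.1961·e_1 = (-0.1538, -0.9615, -0.1154).
‖u_2‖ = 0.9806, so e_2 = (-0.1569, -0.9806, -0.1177).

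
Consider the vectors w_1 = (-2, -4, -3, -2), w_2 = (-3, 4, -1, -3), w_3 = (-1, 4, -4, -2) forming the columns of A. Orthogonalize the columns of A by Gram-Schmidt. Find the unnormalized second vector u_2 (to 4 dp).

w_1 = (-2, -4, -3, -2); ‖w_1‖ = 5.7446, so e_1 = (-0.3482, -0.6963, -0.5222, -0.3482).
e_1·w_2 = (-0.3482)·(-3) + (-0.6963)·4 + (-0.5222)·(-1) + (-0.3482)·(-3) = -0.1741.
u_2 = w_2 + 0.1741·e_1 = (-3.0606, 3.8788, -1.0909, -3.0606).

u_2 = (-3.0606, 3.8788, -1.0909, -3.0606)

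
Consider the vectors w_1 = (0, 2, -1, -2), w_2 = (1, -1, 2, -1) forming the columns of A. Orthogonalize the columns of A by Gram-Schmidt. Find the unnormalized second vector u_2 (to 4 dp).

u_2 = (1.0000, -0.5556, 1.7778, -1.4444)

w_1 = (0, 2, -1, -2); ‖w_1‖ = 3.0000, so q_1 = (0.0000, 0.6667, -0.3333, -0.6667).
q_1·w_2 = 0.0000·1 + 0.6667·(-1) + (-0.3333)·2 + (-0.6667)·(-1) = -0.6667.
u_2 = w_2 + 0.6667·q_1 = (1.0000, -0.5556, 1.7778, -1.4444).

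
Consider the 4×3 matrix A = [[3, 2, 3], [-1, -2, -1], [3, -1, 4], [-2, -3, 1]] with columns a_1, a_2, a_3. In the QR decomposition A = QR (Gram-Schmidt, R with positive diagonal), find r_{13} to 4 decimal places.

r_{13} = 4.1703

a_1 = (3, -1, 3, -2); ‖a_1‖ = 4.7958, so q_1 = (0.6255, -0.2085, 0.6255, -0.4170).
r_{13} = q_1·a_3 = 4.1703.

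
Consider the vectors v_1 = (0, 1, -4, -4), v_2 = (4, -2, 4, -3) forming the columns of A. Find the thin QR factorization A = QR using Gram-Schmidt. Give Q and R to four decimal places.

Q = [[0.0000, 0.6036], [0.1741, -0.2744], [-0.6963, 0.4939], [-0.6963, -0.5625]], R = [[5.7446, -1.0445], [0.0000, 6.6264]]

e_1 = v_1/‖v_1‖ = (0, 1, -4, -4)/5.7446 = (0.0000, 0.1741, -0.6963, -0.6963).
r_{12} = e_1·v_2 = -1.0445.
u_2 = v_2 + 1.0445·e_1 = (4.0000, -1.8182, 3.2727, -3.7273).
‖u_2‖ = 6.6264, so e_2 = (0.6036, -0.2744, 0.4939, -0.5625).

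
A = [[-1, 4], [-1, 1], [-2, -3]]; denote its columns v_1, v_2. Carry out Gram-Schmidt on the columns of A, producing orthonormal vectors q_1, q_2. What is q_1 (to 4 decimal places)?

v_1 = (-1, -1, -2); ‖v_1‖ = 2.4495, so q_1 = (-0.4082, -0.4082, -0.8165).

q_1 = (-0.4082, -0.4082, -0.8165)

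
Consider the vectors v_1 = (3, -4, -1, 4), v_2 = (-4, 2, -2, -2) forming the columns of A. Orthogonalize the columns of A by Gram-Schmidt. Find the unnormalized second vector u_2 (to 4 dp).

v_1 = (3, -4, -1, 4); ‖v_1‖ = 6.4807, so q_1 = (0.4629, -0.6172, -0.1543, 0.6172).
q_1·v_2 = 0.4629·(-4) + (-0.6172)·2 + (-0.1543)·(-2) + 0.6172·(-2) = -4.0119.
u_2 = v_2 + 4.0119·q_1 = (-2.1429, -0.4762, -2.6190, 0.4762).

u_2 = (-2.1429, -0.4762, -2.6190, 0.4762)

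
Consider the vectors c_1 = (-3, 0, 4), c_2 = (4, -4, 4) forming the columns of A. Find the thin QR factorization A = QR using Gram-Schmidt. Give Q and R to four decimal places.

Q = [[-0.6000, 0.6510], [0.0000, -0.5812], [0.8000, 0.4882]], R = [[5.0000, 0.8000], [0.0000, 6.8819]]

c_1 = (-3, 0, 4); ‖c_1‖ = 5.0000, so e_1 = (-0.6000, 0.0000, 0.8000).
e_1·c_2 = (-0.6000)·4 + 0.0000·(-4) + 0.8000·4 = 0.8000.
u_2 = c_2 − 0.8000·e_1 = (4.4800, -4.0000, 3.3600).
‖u_2‖ = 6.8819, so e_2 = (0.6510, -0.5812, 0.4882).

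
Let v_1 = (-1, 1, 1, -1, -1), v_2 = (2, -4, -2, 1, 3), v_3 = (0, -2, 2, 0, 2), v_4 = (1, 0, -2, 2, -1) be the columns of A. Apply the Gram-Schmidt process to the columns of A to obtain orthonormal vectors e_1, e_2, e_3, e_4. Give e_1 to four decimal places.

e_1 = (-0.4472, 0.4472, 0.4472, -0.4472, -0.4472)

e_1 = v_1/‖v_1‖ = (-1, 1, 1, -1, -1)/2.2361 = (-0.4472, 0.4472, 0.4472, -0.4472, -0.4472).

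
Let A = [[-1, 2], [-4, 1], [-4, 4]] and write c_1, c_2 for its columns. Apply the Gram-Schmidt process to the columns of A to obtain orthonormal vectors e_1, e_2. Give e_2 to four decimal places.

e_2 = (0.5298, -0.6623, 0.5298)

e_1 = c_1/‖c_1‖ = (-1, -4, -4)/5.7446 = (-0.1741, -0.6963, -0.6963).
r_{12} = e_1·c_2 = -3.8297.
u_2 = c_2 + 3.8297·e_1 = (1.3333, -1.6667, 1.3333).
‖u_2‖ = 2.5166, so e_2 = (0.5298, -0.6623, 0.5298).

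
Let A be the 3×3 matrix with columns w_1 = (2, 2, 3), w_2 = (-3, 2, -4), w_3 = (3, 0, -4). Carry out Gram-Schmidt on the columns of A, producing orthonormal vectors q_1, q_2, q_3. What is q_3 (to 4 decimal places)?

q_1 = w_1/‖w_1‖ = (2, 2, 3)/4.1231 = (0.4851, 0.4851, 0.7276).
r_{12} = q_1·w_2 = -3.3955.
u_2 = w_2 + 3.3955·q_1 = (-1.3529, 3.6471, -1.5294).
‖u_2‖ = 4.1798, so q_2 = (-0.3237, 0.8725, -0.3659).
r_{13} = q_1·w_3 = -1.4552; r_{23} = q_2·w_3 = 0.4926.
u_3 = w_3 + 1.4552·q_1 − 0.4926·q_2 = (3.8653, 0.2761, -2.7609).
‖u_3‖ = 4.7581, so q_3 = (0.8124, 0.0580, -0.5803).

q_3 = (0.8124, 0.0580, -0.5803)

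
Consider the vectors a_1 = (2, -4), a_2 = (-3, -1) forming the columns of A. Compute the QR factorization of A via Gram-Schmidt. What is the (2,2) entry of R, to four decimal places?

r_{22} = 3.1305

a_1 = (2, -4); ‖a_1‖ = 4.4721, so q_1 = (0.4472, -0.8944).
q_1·a_2 = 0.4472·(-3) + (-0.8944)·(-1) = -0.4472.
u_2 = a_2 + 0.4472·q_1 = (-2.8000, -1.4000).
r_{22} = ‖u_2‖ = 3.1305.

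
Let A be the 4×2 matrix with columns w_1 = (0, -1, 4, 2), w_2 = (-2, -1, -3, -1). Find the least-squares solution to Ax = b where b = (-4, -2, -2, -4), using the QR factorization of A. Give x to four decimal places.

w_1 = (0, -1, 4, 2); ‖w_1‖ = 4.5826, so e_1 = (0.0000, -0.2182, 0.8729, 0.4364).
e_1·w_2 = 0.0000·(-2) + (-0.2182)·(-1) + 0.8729·(-3) + 0.4364·(-1) = -2.8368.
u_2 = w_2 + 2.8368·e_1 = (-2.0000, -1.6190, -0.5238, 0.2381).
‖u_2‖ = 2.6367, so e_2 = (-0.7585, -0.6140, -0.1987, 0.0903).
Qᵀb = (-3.0551, 4.2982).
Back-substitute: x_2 = 4.2982/2.6367 = 1.6301.
x_1 = (-3.0551 + 2.8368·1.6301)/4.5826 = 0.3425.

x = (0.3425, 1.6301)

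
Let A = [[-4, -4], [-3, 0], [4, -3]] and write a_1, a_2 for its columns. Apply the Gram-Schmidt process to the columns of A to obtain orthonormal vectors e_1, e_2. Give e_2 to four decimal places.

a_1 = (-4, -3, 4); ‖a_1‖ = 6.4031, so e_1 = (-0.6247, -0.4685, 0.6247).
e_1·a_2 = (-0.6247)·(-4) + (-0.4685)·0 + 0.6247·(-3) = 0.6247.
u_2 = a_2 − 0.6247·e_1 = (-3.6098, 0.2927, -3.3902).
‖u_2‖ = 4.9608, so e_2 = (-0.7277, 0.0590, -0.6834).

e_2 = (-0.7277, 0.0590, -0.6834)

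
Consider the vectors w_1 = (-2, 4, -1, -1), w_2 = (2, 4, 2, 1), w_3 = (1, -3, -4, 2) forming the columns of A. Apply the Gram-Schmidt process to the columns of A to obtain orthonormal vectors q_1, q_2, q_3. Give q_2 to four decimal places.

w_1 = (-2, 4, -1, -1); ‖w_1‖ = 4.6904, so q_1 = (-0.4264, 0.8528, -0.2132, -0.2132).
q_1·w_2 = (-0.4264)·2 + 0.8528·4 + (-0.2132)·2 + (-0.2132)·1 = 1.9188.
u_2 = w_2 − 1.9188·q_1 = (2.8182, 2.3636, 2.4091, 1.4091).
‖u_2‖ = 4.6172, so q_2 = (0.6104, 0.5119, 0.5218, 0.3052).

q_2 = (0.6104, 0.5119, 0.5218, 0.3052)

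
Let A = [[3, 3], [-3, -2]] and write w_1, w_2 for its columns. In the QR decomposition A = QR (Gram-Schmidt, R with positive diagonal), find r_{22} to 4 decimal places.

e_1 = w_1/‖w_1‖ = (3, -3)/4.2426 = (0.7071, -0.7071).
r_{12} = e_1·w_2 = 3.5355.
u_2 = w_2 − 3.5355·e_1 = (0.5000, 0.5000).
r_{22} = ‖u_2‖ = 0.7071.

r_{22} = 0.7071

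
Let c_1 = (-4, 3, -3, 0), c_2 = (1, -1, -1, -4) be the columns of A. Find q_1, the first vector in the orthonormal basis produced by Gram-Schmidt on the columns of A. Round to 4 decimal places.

q_1 = (-0.6860, 0.5145, -0.5145, 0.0000)

c_1 = (-4, 3, -3, 0); ‖c_1‖ = 5.8310, so q_1 = (-0.6860, 0.5145, -0.5145, 0.0000).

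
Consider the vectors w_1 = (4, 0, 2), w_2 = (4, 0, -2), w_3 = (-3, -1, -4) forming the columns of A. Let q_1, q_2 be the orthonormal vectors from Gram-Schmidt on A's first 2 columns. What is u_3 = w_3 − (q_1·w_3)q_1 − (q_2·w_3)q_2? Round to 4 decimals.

u_3 = (0.0000, -1.0000, 0.0000)

q_1 = w_1/‖w_1‖ = (4, 0, 2)/4.4721 = (0.8944, 0.0000, 0.4472).
r_{12} = q_1·w_2 = 2.6833.
u_2 = w_2 − 2.6833·q_1 = (1.6000, 0.0000, -3.2000).
‖u_2‖ = 3.5777, so q_2 = (0.4472, 0.0000, -0.8944).
r_{13} = q_1·w_3 = -4.4721; r_{23} = q_2·w_3 = 2.2361.
u_3 = w_3 + 4.4721·q_1 − 2.2361·q_2 = (0.0000, -1.0000, 0.0000).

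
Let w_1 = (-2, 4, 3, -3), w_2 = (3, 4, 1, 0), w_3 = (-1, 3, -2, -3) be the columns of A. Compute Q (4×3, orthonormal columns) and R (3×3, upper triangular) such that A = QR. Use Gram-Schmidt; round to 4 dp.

w_1 = (-2, 4, 3, -3); ‖w_1‖ = 6.1644, so e_1 = (-0.3244, 0.6489, 0.4867, -0.4867).
e_1·w_2 = (-0.3244)·3 + 0.6489·4 + 0.4867·1 + (-0.4867)·0 = 2.1089.
u_2 = w_2 − 2.1089·e_1 = (3.6842, 2.6316, -0.0263, 1.0263).
‖u_2‖ = 4.6425, so e_2 = (0.7936, 0.5668, -0.0057, 0.2211).
e_1·w_3 = (-0.3244)·(-1) + 0.6489·3 + 0.4867·(-2) + (-0.4867)·(-3) = 2.7578; e_2·w_3 = 0.7936·(-1) + 0.5668·3 + (-0.0057)·(-2) + 0.2211·(-3) = 0.2551.
u_3 = w_3 − 2.7578·e_1 − 0.2551·e_2 = (-0.3077, 1.0659, -3.3407, -1.7143).
‖u_3‖ = 3.9153, so e_3 = (-0.0786, 0.2722, -0.8532, -0.4378).

Q = [[-0.3244, 0.7936, -0.0786], [0.6489, 0.5668, 0.2722], [0.4867, -0.0057, -0.8532], [-0.4867, 0.2211, -0.4378]], R = [[6.1644, 2.1089, 2.7578], [0.0000, 4.6425, 0.2551], [0.0000, 0.0000, 3.9153]]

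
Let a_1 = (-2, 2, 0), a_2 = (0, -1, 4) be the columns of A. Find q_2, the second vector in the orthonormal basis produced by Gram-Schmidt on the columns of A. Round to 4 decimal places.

q_1 = a_1/‖a_1‖ = (-2, 2, 0)/2.8284 = (-0.7071, 0.7071, 0.0000).
r_{12} = q_1·a_2 = -0.7071.
u_2 = a_2 + 0.7071·q_1 = (-0.5000, -0.5000, 4.0000).
‖u_2‖ = 4.0620, so q_2 = (-0.1231, -0.1231, 0.9847).

q_2 = (-0.1231, -0.1231, 0.9847)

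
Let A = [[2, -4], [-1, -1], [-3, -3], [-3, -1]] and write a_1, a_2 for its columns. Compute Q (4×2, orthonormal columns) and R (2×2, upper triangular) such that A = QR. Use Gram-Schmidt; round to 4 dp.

Q = [[0.4170, -0.8712], [-0.2085, -0.1537], [-0.6255, -0.4612], [-0.6255, -0.0683]], R = [[4.7958, 1.0426], [0.0000, 5.0905]]

a_1 = (2, -1, -3, -3); ‖a_1‖ = 4.7958, so q_1 = (0.4170, -0.2085, -0.6255, -0.6255).
q_1·a_2 = 0.4170·(-4) + (-0.2085)·(-1) + (-0.6255)·(-3) + (-0.6255)·(-1) = 1.0426.
u_2 = a_2 − 1.0426·q_1 = (-4.4348, -0.7826, -2.3478, -0.3478).
‖u_2‖ = 5.0905, so q_2 = (-0.8712, -0.1537, -0.4612, -0.0683).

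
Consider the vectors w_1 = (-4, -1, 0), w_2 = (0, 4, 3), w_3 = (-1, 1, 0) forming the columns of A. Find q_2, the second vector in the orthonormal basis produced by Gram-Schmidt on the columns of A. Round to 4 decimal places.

q_2 = (-0.1919, 0.7675, 0.6116)

w_1 = (-4, -1, 0); ‖w_1‖ = 4.1231, so q_1 = (-0.9701, -0.2425, 0.0000).
q_1·w_2 = (-0.9701)·0 + (-0.2425)·4 + 0.0000·3 = -0.9701.
u_2 = w_2 + 0.9701·q_1 = (-0.9412, 3.7647, 3.0000).
‖u_2‖ = 4.9050, so q_2 = (-0.1919, 0.7675, 0.6116).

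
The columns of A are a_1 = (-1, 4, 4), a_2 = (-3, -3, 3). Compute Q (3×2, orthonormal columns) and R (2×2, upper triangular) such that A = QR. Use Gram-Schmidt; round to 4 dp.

a_1 = (-1, 4, 4); ‖a_1‖ = 5.7446, so e_1 = (-0.1741, 0.6963, 0.6963).
e_1·a_2 = (-0.1741)·(-3) + 0.6963·(-3) + 0.6963·3 = 0.5222.
u_2 = a_2 − 0.5222·e_1 = (-2.9091, -3.3636, 2.6364).
‖u_2‖ = 5.1698, so e_2 = (-0.5627, -0.6506, 0.5100).

Q = [[-0.1741, -0.5627], [0.6963, -0.6506], [0.6963, 0.5100]], R = [[5.7446, 0.5222], [0.0000, 5.1698]]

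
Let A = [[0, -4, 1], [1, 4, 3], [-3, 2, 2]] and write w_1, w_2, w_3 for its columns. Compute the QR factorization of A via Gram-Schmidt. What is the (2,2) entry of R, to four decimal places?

r_{22} = 5.9666

q_1 = w_1/‖w_1‖ = (0, 1, -3)/3.1623 = (0.0000, 0.3162, -0.9487).
r_{12} = q_1·w_2 = -0.6325.
u_2 = w_2 + 0.6325·q_1 = (-4.0000, 4.2000, 1.4000).
r_{22} = ‖u_2‖ = 5.9666.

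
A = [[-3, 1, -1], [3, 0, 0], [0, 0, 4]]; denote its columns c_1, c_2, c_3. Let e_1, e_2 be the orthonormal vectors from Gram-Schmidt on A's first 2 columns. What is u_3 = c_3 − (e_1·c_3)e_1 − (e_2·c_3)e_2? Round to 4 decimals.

u_3 = (0.0000, 0.0000, 4.0000)

e_1 = c_1/‖c_1‖ = (-3, 3, 0)/4.2426 = (-0.7071, 0.7071, 0.0000).
r_{12} = e_1·c_2 = -0.7071.
u_2 = c_2 + 0.7071·e_1 = (0.5000, 0.5000, 0.0000).
‖u_2‖ = 0.7071, so e_2 = (0.7071, 0.7071, 0.0000).
r_{13} = e_1·c_3 = 0.7071; r_{23} = e_2·c_3 = -0.7071.
u_3 = c_3 − 0.7071·e_1 + 0.7071·e_2 = (0.0000, 0.0000, 4.0000).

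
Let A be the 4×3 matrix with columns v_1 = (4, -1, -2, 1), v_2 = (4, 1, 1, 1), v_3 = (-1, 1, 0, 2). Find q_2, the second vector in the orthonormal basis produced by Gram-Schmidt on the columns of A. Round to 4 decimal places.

q_2 = (0.4579, 0.5151, 0.7155, 0.1145)

v_1 = (4, -1, -2, 1); ‖v_1‖ = 4.6904, so q_1 = (0.8528, -0.2132, -0.4264, 0.2132).
q_1·v_2 = 0.8528·4 + (-0.2132)·1 + (-0.4264)·1 + 0.2132·1 = 2.9848.
u_2 = v_2 − 2.9848·q_1 = (1.4545, 1.6364, 2.2727, 0.3636).
‖u_2‖ = 3.1766, so q_2 = (0.4579, 0.5151, 0.7155, 0.1145).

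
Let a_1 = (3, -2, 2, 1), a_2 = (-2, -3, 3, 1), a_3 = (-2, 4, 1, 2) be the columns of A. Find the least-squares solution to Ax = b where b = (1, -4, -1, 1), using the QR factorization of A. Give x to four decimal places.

x = (0.1337, 0.2290, -0.5990)

q_1 = a_1/‖a_1‖ = (3, -2, 2, 1)/4.2426 = (0.7071, -0.4714, 0.4714, 0.2357).
r_{12} = q_1·a_2 = 1.6499.
u_2 = a_2 − 1.6499·q_1 = (-3.1667, -2.2222, 2.2222, 0.6111).
‖u_2‖ = 4.5031, so q_2 = (-0.7032, -0.4935, 0.4935, 0.1357).
r_{13} = q_1·a_3 = -2.3570; r_{23} = q_2·a_3 = 0.1974.
u_3 = a_3 + 2.3570·q_1 − 0.1974·q_2 = (-0.1945, 2.9863, 2.0137, 2.5288).
‖u_3‖ = 4.4052, so q_3 = (-0.0442, 0.6779, 0.4571, 0.5740).
Qᵀb = (2.3570, 0.9130, -2.6389).
Back-substitute: x_3 = -2.6389/4.4052 = -0.5990.
x_2 = (0.9130 − 0.1974·(-0.5990))/4.5031 = 0.2290.
x_1 = (2.3570 − 1.6499·0.2290 + 2.3570·(-0.5990))/4.2426 = 0.1337.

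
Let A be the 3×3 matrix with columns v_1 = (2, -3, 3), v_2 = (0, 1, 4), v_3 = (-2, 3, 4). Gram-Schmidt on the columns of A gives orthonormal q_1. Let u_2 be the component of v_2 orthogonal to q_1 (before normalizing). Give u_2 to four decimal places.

v_1 = (2, -3, 3); ‖v_1‖ = 4.6904, so q_1 = (0.4264, -0.6396, 0.6396).
q_1·v_2 = 0.4264·0 + (-0.6396)·1 + 0.6396·4 = 1.9188.
u_2 = v_2 − 1.9188·q_1 = (-0.8182, 2.2273, 2.7727).

u_2 = (-0.8182, 2.2273, 2.7727)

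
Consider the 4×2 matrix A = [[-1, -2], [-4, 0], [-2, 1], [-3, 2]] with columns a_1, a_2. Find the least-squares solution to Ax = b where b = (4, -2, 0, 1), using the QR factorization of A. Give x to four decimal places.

a_1 = (-1, -4, -2, -3); ‖a_1‖ = 5.4772, so q_1 = (-0.1826, -0.7303, -0.3651, -0.5477).
q_1·a_2 = (-0.1826)·(-2) + (-0.7303)·0 + (-0.3651)·1 + (-0.5477)·2 = -1.0954.
u_2 = a_2 + 1.0954·q_1 = (-2.2000, -0.8000, 0.6000, 1.4000).
‖u_2‖ = 2.7928, so q_2 = (-0.7877, -0.2864, 0.2148, 0.5013).
Qᵀb = (0.1826, -2.0767).
Back-substitute: x_2 = -2.0767/2.7928 = -0.7436.
x_1 = (0.1826 + 1.0954·(-0.7436))/5.4772 = -0.1154.

x = (-0.1154, -0.7436)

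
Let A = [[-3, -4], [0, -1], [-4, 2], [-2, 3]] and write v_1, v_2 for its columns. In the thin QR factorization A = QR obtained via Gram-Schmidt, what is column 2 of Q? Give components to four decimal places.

q_1 = v_1/‖v_1‖ = (-3, 0, -4, -2)/5.3852 = (-0.5571, 0.0000, -0.7428, -0.3714).
r_{12} = q_1·v_2 = -0.3714.
u_2 = v_2 + 0.3714·q_1 = (-4.2069, -1.0000, 1.7241, 2.8621).
‖u_2‖ = 5.4646, so q_2 = (-0.7698, -0.1830, 0.3155, 0.5237).

q_2 = (-0.7698, -0.1830, 0.3155, 0.5237)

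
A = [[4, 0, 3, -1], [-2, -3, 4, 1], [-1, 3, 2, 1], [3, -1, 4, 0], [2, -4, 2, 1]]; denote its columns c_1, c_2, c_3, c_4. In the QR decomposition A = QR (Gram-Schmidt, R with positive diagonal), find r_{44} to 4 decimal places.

c_1 = (4, -2, -1, 3, 2); ‖c_1‖ = 5.8310, so q_1 = (0.6860, -0.3430, -0.1715, 0.5145, 0.3430).
q_1·c_2 = 0.6860·0 + (-0.3430)·(-3) + (-0.1715)·3 + 0.5145·(-1) + 0.3430·(-4) = -1.3720.
u_2 = c_2 + 1.3720·q_1 = (0.9412, -3.4706, 2.7647, -0.2941, -3.5294).
‖u_2‖ = 5.7548, so q_2 = (0.1635, -0.6031, 0.4804, -0.0511, -0.6133).
q_1·c_3 = 0.6860·3 + (-0.3430)·4 + (-0.1715)·2 + 0.5145·4 + 0.3430·2 = 3.0870; q_2·c_3 = 0.1635·3 + (-0.6031)·4 + 0.4804·2 + (-0.0511)·4 + (-0.6133)·2 = -2.3919.
u_3 = c_3 − 3.0870·q_1 + 2.3919·q_2 = (1.2735, 3.6163, 3.6785, 2.2895, -0.5258).
‖u_3‖ = 5.8094, so q_3 = (0.2192, 0.6225, 0.6332, 0.3941, -0.0905).
q_1·c_4 = 0.6860·(-1) + (-0.3430)·1 + (-0.1715)·1 + 0.5145·0 + 0.3430·1 = -0.8575; q_2·c_4 = 0.1635·(-1) + (-0.6031)·1 + 0.4804·1 + (-0.0511)·0 + (-0.6133)·1 = -0.8995; q_3·c_4 = 0.2192·(-1) + 0.6225·1 + 0.6332·1 + 0.3941·0 + (-0.0905)·1 = 0.9460.
u_4 = c_4 + 0.8575·q_1 + 0.8995·q_2 − 0.9460·q_3 = (-0.4720, -0.4255, 0.6861, 0.0224, 0.8281).
r_{44} = ‖u_4‖ = 1.2493.

r_{44} = 1.2493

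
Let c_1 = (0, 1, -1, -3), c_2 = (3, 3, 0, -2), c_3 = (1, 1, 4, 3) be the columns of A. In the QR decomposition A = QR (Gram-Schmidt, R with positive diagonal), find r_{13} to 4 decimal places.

r_{13} = -3.6181

e_1 = c_1/‖c_1‖ = (0, 1, -1, -3)/3.3166 = (0.0000, 0.3015, -0.3015, -0.9045).
r_{13} = e_1·c_3 = -3.6181.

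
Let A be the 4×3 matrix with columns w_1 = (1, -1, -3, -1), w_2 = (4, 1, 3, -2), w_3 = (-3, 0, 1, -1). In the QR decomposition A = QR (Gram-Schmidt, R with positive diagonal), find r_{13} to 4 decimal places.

r_{13} = -1.4434

w_1 = (1, -1, -3, -1); ‖w_1‖ = 3.4641, so q_1 = (0.2887, -0.2887, -0.8660, -0.2887).
r_{13} = q_1·w_3 = -1.4434.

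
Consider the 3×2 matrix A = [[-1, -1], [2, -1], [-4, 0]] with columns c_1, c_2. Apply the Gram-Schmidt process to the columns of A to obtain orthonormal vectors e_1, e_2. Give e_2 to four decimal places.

e_1 = c_1/‖c_1‖ = (-1, 2, -4)/4.5826 = (-0.2182, 0.4364, -0.8729).
r_{12} = e_1·c_2 = -0.2182.
u_2 = c_2 + 0.2182·e_1 = (-1.0476, -0.9048, -0.1905).
‖u_2‖ = 1.3973, so e_2 = (-0.7498, -0.6475, -0.1363).

e_2 = (-0.7498, -0.6475, -0.1363)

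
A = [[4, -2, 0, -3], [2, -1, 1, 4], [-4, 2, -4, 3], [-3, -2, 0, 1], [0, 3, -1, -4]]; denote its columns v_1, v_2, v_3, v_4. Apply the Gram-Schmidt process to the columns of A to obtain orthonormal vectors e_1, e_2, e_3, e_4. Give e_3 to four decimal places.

v_1 = (4, 2, -4, -3, 0); ‖v_1‖ = 6.7082, so e_1 = (0.5963, 0.2981, -0.5963, -0.4472, 0.0000).
e_1·v_2 = 0.5963·(-2) + 0.2981·(-1) + (-0.5963)·2 + (-0.4472)·(-2) + 0.0000·3 = -1.7889.
u_2 = v_2 + 1.7889·e_1 = (-0.9333, -0.4667, 0.9333, -2.8000, 3.0000).
‖u_2‖ = 4.3359, so e_2 = (-0.2153, -0.1076, 0.2153, -0.6458, 0.6919).
e_1·v_3 = 0.5963·0 + 0.2981·1 + (-0.5963)·(-4) + (-0.4472)·0 + 0.0000·(-1) = 2.6833; e_2·v_3 = (-0.2153)·0 + (-0.1076)·1 + 0.2153·(-4) + (-0.6458)·0 + 0.6919·(-1) = -1.6606.
u_3 = v_3 − 2.6833·e_1 + 1.6606·e_2 = (-1.9574, 0.0213, -2.0426, 0.1277, 0.1489).
‖u_3‖ = 2.8359, so e_3 = (-0.6902, 0.0075, -0.7202, 0.0450, 0.0525).

e_3 = (-0.6902, 0.0075, -0.7202, 0.0450, 0.0525)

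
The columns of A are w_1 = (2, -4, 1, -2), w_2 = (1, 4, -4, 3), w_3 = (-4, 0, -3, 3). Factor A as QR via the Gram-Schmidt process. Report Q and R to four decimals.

w_1 = (2, -4, 1, -2); ‖w_1‖ = 5.0000, so e_1 = (0.4000, -0.8000, 0.2000, -0.4000).
e_1·w_2 = 0.4000·1 + (-0.8000)·4 + 0.2000·(-4) + (-0.4000)·3 = -4.8000.
u_2 = w_2 + 4.8000·e_1 = (2.9200, 0.1600, -3.0400, 1.0800).
‖u_2‖ = 4.3543, so e_2 = (0.6706, 0.0367, -0.6982, 0.2480).
e_1·w_3 = 0.4000·(-4) + (-0.8000)·0 + 0.2000·(-3) + (-0.4000)·3 = -3.4000; e_2·w_3 = 0.6706·(-4) + 0.0367·0 + (-0.6982)·(-3) + 0.2480·3 = 0.1562.
u_3 = w_3 + 3.4000·e_1 − 0.1562·e_2 = (-2.7447, -2.7257, -2.2110, 1.6013).
‖u_3‖ = 4.7345, so e_3 = (-0.5797, -0.5757, -0.4670, 0.3382).

Q = [[0.4000, 0.6706, -0.5797], [-0.8000, 0.0367, -0.5757], [0.2000, -0.6982, -0.4670], [-0.4000, 0.2480, 0.3382]], R = [[5.0000, -4.8000, -3.4000], [0.0000, 4.3543, 0.1562], [0.0000, 0.0000, 4.7345]]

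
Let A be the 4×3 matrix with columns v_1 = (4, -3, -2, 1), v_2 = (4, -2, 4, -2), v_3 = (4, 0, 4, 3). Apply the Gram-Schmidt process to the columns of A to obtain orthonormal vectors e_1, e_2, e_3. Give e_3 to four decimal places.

e_3 = (0.2178, 0.3267, 0.3672, 0.8432)

v_1 = (4, -3, -2, 1); ‖v_1‖ = 5.4772, so e_1 = (0.7303, -0.5477, -0.3651, 0.1826).
e_1·v_2 = 0.7303·4 + (-0.5477)·(-2) + (-0.3651)·4 + 0.1826·(-2) = 2.1909.
u_2 = v_2 − 2.1909·e_1 = (2.4000, -0.8000, 4.8000, -2.4000).
‖u_2‖ = 5.9330, so e_2 = (0.4045, -0.1348, 0.8090, -0.4045).
e_1·v_3 = 0.7303·4 + (-0.5477)·0 + (-0.3651)·4 + 0.1826·3 = 2.0083; e_2·v_3 = 0.4045·4 + (-0.1348)·0 + 0.8090·4 + (-0.4045)·3 = 3.6407.
u_3 = v_3 − 2.0083·e_1 − 3.6407·e_2 = (1.0606, 1.5909, 1.7879, 4.1061).
‖u_3‖ = 4.8695, so e_3 = (0.2178, 0.3267, 0.3672, 0.8432).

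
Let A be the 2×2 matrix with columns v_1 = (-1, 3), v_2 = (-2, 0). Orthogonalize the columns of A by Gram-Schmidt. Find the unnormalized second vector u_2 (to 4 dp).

v_1 = (-1, 3); ‖v_1‖ = 3.1623, so q_1 = (-0.3162, 0.9487).
q_1·v_2 = (-0.3162)·(-2) + 0.9487·0 = 0.6325.
u_2 = v_2 − 0.6325·q_1 = (-1.8000, -0.6000).

u_2 = (-1.8000, -0.6000)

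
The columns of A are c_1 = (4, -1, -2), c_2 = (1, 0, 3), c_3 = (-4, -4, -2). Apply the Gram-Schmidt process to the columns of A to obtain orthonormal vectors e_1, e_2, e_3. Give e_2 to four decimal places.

c_1 = (4, -1, -2); ‖c_1‖ = 4.5826, so e_1 = (0.8729, -0.2182, -0.4364).
e_1·c_2 = 0.8729·1 + (-0.2182)·0 + (-0.4364)·3 = -0.4364.
u_2 = c_2 + 0.4364·e_1 = (1.3810, -0.0952, 2.8095).
‖u_2‖ = 3.1320, so e_2 = (0.4409, -0.0304, 0.8970).

e_2 = (0.4409, -0.0304, 0.8970)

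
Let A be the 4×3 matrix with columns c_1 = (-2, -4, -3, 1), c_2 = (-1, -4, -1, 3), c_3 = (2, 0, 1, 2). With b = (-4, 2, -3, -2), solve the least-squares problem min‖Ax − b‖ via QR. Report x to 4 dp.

x = (0.3401, -0.4127, -1.3401)

c_1 = (-2, -4, -3, 1); ‖c_1‖ = 5.4772, so e_1 = (-0.3651, -0.7303, -0.5477, 0.1826).
e_1·c_2 = (-0.3651)·(-1) + (-0.7303)·(-4) + (-0.5477)·(-1) + 0.1826·3 = 4.3818.
u_2 = c_2 − 4.3818·e_1 = (0.6000, -0.8000, 1.4000, 2.2000).
‖u_2‖ = 2.7928, so e_2 = (0.2148, -0.2864, 0.5013, 0.7877).
e_1·c_3 = (-0.3651)·2 + (-0.7303)·0 + (-0.5477)·1 + 0.1826·2 = -0.9129; e_2·c_3 = 0.2148·2 + (-0.2864)·0 + 0.5013·1 + 0.7877·2 = 2.5064.
u_3 = c_3 + 0.9129·e_1 − 2.5064·e_2 = (1.1282, 0.0513, -0.7564, 0.1923).
‖u_3‖ = 1.3728, so e_3 = (0.8218, 0.0374, -0.5510, 0.1401).
Qᵀb = (1.2780, -4.5115, -1.8398).
Back-substitute: x_3 = -1.8398/1.3728 = -1.3401.
x_2 = (-4.5115 − 2.5064·(-1.3401))/2.7928 = -0.4127.
x_1 = (1.2780 − 4.3818·(-0.4127) + 0.9129·(-1.3401))/5.4772 = 0.3401.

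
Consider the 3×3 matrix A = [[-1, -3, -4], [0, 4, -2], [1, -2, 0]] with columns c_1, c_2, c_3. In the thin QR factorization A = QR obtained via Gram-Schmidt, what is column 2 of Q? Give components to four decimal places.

c_1 = (-1, 0, 1); ‖c_1‖ = 1.4142, so e_1 = (-0.7071, 0.0000, 0.7071).
e_1·c_2 = (-0.7071)·(-3) + 0.0000·4 + 0.7071·(-2) = 0.7071.
u_2 = c_2 − 0.7071·e_1 = (-2.5000, 4.0000, -2.5000).
‖u_2‖ = 5.3385, so e_2 = (-0.4683, 0.7493, -0.4683).

e_2 = (-0.4683, 0.7493, -0.4683)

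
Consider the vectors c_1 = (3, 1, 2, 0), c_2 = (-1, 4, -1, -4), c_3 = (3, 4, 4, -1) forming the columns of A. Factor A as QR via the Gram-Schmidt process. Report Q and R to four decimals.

Q = [[0.8018, -0.1349, -0.5612], [0.2673, 0.6990, 0.3664], [0.5345, -0.1472, 0.6587], [0.0000, -0.6867, 0.3420]], R = [[3.7417, -0.2673, 5.6125], [0.0000, 5.8248, 2.4893], [0.0000, 0.0000, 2.0744]]

q_1 = c_1/‖c_1‖ = (3, 1, 2, 0)/3.7417 = (0.8018, 0.2673, 0.5345, 0.0000).
r_{12} = q_1·c_2 = -0.2673.
u_2 = c_2 + 0.2673·q_1 = (-0.7857, 4.0714, -0.8571, -4.0000).
‖u_2‖ = 5.8248, so q_2 = (-0.1349, 0.6990, -0.1472, -0.6867).
r_{13} = q_1·c_3 = 5.6125; r_{23} = q_2·c_3 = 2.4893.
u_3 = c_3 − 5.6125·q_1 − 2.4893·q_2 = (-1.1642, 0.7600, 1.3663, 0.7095).
‖u_3‖ = 2.0744, so q_3 = (-0.5612, 0.3664, 0.6587, 0.3420).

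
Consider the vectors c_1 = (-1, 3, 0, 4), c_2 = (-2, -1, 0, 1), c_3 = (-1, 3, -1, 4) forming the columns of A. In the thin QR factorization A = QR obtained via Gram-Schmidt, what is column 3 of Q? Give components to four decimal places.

c_1 = (-1, 3, 0, 4); ‖c_1‖ = 5.0990, so e_1 = (-0.1961, 0.5883, 0.0000, 0.7845).
e_1·c_2 = (-0.1961)·(-2) + 0.5883·(-1) + 0.0000·0 + 0.7845·1 = 0.5883.
u_2 = c_2 − 0.5883·e_1 = (-1.8846, -1.3462, 0.0000, 0.5385).
‖u_2‖ = 2.3778, so e_2 = (-0.7926, -0.5661, 0.0000, 0.2265).
e_1·c_3 = (-0.1961)·(-1) + 0.5883·3 + 0.0000·(-1) + 0.7845·4 = 5.0990; e_2·c_3 = (-0.7926)·(-1) + (-0.5661)·3 + 0.0000·(-1) + 0.2265·4 = 0.0000.
u_3 = c_3 − 5.0990·e_1 + 0.0000·e_2 = (0.0000, 0.0000, -1.0000, 0.0000).
‖u_3‖ = 1.0000, so e_3 = (0.0000, 0.0000, -1.0000, 0.0000).

e_3 = (0.0000, 0.0000, -1.0000, 0.0000)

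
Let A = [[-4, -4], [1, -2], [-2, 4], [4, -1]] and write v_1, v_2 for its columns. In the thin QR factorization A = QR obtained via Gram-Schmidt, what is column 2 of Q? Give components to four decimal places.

q_1 = v_1/‖v_1‖ = (-4, 1, -2, 4)/6.0828 = (-0.6576, 0.1644, -0.3288, 0.6576).
r_{12} = q_1·v_2 = 0.3288.
u_2 = v_2 − 0.3288·q_1 = (-3.7838, -2.0541, 4.1081, -1.2162).
‖u_2‖ = 6.0739, so q_2 = (-0.6230, -0.3382, 0.6764, -0.2002).

q_2 = (-0.6230, -0.3382, 0.6764, -0.2002)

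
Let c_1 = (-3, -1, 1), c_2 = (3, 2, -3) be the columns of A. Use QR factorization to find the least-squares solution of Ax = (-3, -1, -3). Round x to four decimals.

c_1 = (-3, -1, 1); ‖c_1‖ = 3.3166, so q_1 = (-0.9045, -0.3015, 0.3015).
q_1·c_2 = (-0.9045)·3 + (-0.3015)·2 + 0.3015·(-3) = -4.2212.
u_2 = c_2 + 4.2212·q_1 = (-0.8182, 0.7273, -1.7273).
‖u_2‖ = 2.0449, so q_2 = (-0.4001, 0.3556, -0.8447).
Qᵀb = (2.1106, 3.3786).
Back-substitute: x_2 = 3.3786/2.0449 = 1.6522.
x_1 = (2.1106 + 4.2212·1.6522)/3.3166 = 2.7391.

x = (2.7391, 1.6522)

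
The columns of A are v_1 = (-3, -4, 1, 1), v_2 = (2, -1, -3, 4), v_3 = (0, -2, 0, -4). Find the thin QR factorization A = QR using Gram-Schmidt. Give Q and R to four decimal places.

Q = [[-0.5774, 0.3451, 0.3654], [-0.7698, -0.2098, -0.5375], [0.1925, -0.5413, -0.4209], [0.1925, 0.7375, -0.6328]], R = [[5.1962, -0.1925, 0.7698], [0.0000, 5.4738, -2.5306], [0.0000, 0.0000, 3.6061]]

q_1 = v_1/‖v_1‖ = (-3, -4, 1, 1)/5.1962 = (-0.5774, -0.7698, 0.1925, 0.1925).
r_{12} = q_1·v_2 = -0.1925.
u_2 = v_2 + 0.1925·q_1 = (1.8889, -1.1481, -2.9630, 4.0370).
‖u_2‖ = 5.4738, so q_2 = (0.3451, -0.2098, -0.5413, 0.7375).
r_{13} = q_1·v_3 = 0.7698; r_{23} = q_2·v_3 = -2.5306.
u_3 = v_3 − 0.7698·q_1 + 2.5306·q_2 = (1.3177, -1.9382, -1.5179, -2.2818).
‖u_3‖ = 3.6061, so q_3 = (0.3654, -0.5375, -0.4209, -0.6328).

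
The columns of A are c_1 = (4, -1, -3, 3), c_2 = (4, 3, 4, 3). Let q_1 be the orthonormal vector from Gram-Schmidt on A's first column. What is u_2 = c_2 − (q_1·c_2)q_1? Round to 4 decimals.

c_1 = (4, -1, -3, 3); ‖c_1‖ = 5.9161, so q_1 = (0.6761, -0.1690, -0.5071, 0.5071).
q_1·c_2 = 0.6761·4 + (-0.1690)·3 + (-0.5071)·4 + 0.5071·3 = 1.6903.
u_2 = c_2 − 1.6903·q_1 = (2.8571, 3.2857, 4.8571, 2.1429).

u_2 = (2.8571, 3.2857, 4.8571, 2.1429)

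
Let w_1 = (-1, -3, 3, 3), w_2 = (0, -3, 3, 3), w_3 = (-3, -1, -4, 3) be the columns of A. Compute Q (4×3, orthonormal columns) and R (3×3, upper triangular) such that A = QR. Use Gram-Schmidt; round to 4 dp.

Q = [[-0.1890, 0.9820, 0.0000], [-0.5669, -0.1091, -0.1961], [0.5669, 0.1091, -0.7845], [0.5669, 0.1091, 0.5883]], R = [[5.2915, 5.1025, 0.5669], [0.0000, 0.9820, -2.9459], [0.0000, 0.0000, 5.0990]]

w_1 = (-1, -3, 3, 3); ‖w_1‖ = 5.2915, so q_1 = (-0.1890, -0.5669, 0.5669, 0.5669).
q_1·w_2 = (-0.1890)·0 + (-0.5669)·(-3) + 0.5669·3 + 0.5669·3 = 5.1025.
u_2 = w_2 − 5.1025·q_1 = (0.9643, -0.1071, 0.1071, 0.1071).
‖u_2‖ = 0.9820, so q_2 = (0.9820, -0.1091, 0.1091, 0.1091).
q_1·w_3 = (-0.1890)·(-3) + (-0.5669)·(-1) + 0.5669·(-4) + 0.5669·3 = 0.5669; q_2·w_3 = 0.9820·(-3) + (-0.1091)·(-1) + 0.1091·(-4) + 0.1091·3 = -2.9459.
u_3 = w_3 − 0.5669·q_1 + 2.9459·q_2 = (0.0000, -1.0000, -4.0000, 3.0000).
‖u_3‖ = 5.0990, so q_3 = (0.0000, -0.1961, -0.7845, 0.5883).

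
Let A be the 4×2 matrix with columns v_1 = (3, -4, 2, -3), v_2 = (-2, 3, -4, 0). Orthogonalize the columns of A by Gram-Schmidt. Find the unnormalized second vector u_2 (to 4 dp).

v_1 = (3, -4, 2, -3); ‖v_1‖ = 6.1644, so q_1 = (0.4867, -0.6489, 0.3244, -0.4867).
q_1·v_2 = 0.4867·(-2) + (-0.6489)·3 + 0.3244·(-4) + (-0.4867)·0 = -4.2178.
u_2 = v_2 + 4.2178·q_1 = (0.0526, 0.2632, -2.6316, -2.0526).

u_2 = (0.0526, 0.2632, -2.6316, -2.0526)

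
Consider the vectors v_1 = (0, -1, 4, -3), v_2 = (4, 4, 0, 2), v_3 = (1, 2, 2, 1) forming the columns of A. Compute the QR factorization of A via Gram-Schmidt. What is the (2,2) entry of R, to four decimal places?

v_1 = (0, -1, 4, -3); ‖v_1‖ = 5.0990, so q_1 = (0.0000, -0.1961, 0.7845, -0.5883).
q_1·v_2 = 0.0000·4 + (-0.1961)·4 + 0.7845·0 + (-0.5883)·2 = -1.9612.
u_2 = v_2 + 1.9612·q_1 = (4.0000, 3.6154, 1.5385, 0.8462).
r_{22} = ‖u_2‖ = 5.6704.

r_{22} = 5.6704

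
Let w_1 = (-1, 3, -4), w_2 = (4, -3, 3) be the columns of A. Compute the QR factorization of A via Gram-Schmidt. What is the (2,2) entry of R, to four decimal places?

w_1 = (-1, 3, -4); ‖w_1‖ = 5.0990, so q_1 = (-0.1961, 0.5883, -0.7845).
q_1·w_2 = (-0.1961)·4 + 0.5883·(-3) + (-0.7845)·3 = -4.9029.
u_2 = w_2 + 4.9029·q_1 = (3.0385, -0.1154, -0.8462).
r_{22} = ‖u_2‖ = 3.1562.

r_{22} = 3.1562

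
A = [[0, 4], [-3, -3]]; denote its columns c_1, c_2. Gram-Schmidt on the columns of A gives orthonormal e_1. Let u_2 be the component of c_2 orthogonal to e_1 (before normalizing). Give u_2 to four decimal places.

u_2 = (4.0000, 0.0000)

c_1 = (0, -3); ‖c_1‖ = 3.0000, so e_1 = (0.0000, -1.0000).
e_1·c_2 = 0.0000·4 + (-1.0000)·(-3) = 3.0000.
u_2 = c_2 − 3.0000·e_1 = (4.0000, 0.0000).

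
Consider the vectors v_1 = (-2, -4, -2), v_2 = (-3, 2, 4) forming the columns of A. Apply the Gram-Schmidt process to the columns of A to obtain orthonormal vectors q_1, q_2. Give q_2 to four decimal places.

q_2 = (-0.7692, 0.0669, 0.6355)

q_1 = v_1/‖v_1‖ = (-2, -4, -2)/4.8990 = (-0.4082, -0.8165, -0.4082).
r_{12} = q_1·v_2 = -2.0412.
u_2 = v_2 + 2.0412·q_1 = (-3.8333, 0.3333, 3.1667).
‖u_2‖ = 4.9833, so q_2 = (-0.7692, 0.0669, 0.6355).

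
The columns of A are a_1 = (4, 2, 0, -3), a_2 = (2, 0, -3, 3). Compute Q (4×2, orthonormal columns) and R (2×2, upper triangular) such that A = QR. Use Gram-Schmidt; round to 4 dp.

q_1 = a_1/‖a_1‖ = (4, 2, 0, -3)/5.3852 = (0.7428, 0.3714, 0.0000, -0.5571).
r_{12} = q_1·a_2 = -0.1857.
u_2 = a_2 + 0.1857·q_1 = (2.1379, 0.0690, -3.0000, 2.8966).
‖u_2‖ = 4.6867, so q_2 = (0.4562, 0.0147, -0.6401, 0.6180).

Q = [[0.7428, 0.4562], [0.3714, 0.0147], [0.0000, -0.6401], [-0.5571, 0.6180]], R = [[5.3852, -0.1857], [0.0000, 4.6867]]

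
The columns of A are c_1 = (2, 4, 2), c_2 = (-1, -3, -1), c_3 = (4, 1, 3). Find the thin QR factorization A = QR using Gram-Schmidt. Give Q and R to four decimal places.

c_1 = (2, 4, 2); ‖c_1‖ = 4.8990, so q_1 = (0.4082, 0.8165, 0.4082).
q_1·c_2 = 0.4082·(-1) + 0.8165·(-3) + 0.4082·(-1) = -3.2660.
u_2 = c_2 + 3.2660·q_1 = (0.3333, -0.3333, 0.3333).
‖u_2‖ = 0.5774, so q_2 = (0.5774, -0.5774, 0.5774).
q_1·c_3 = 0.4082·4 + 0.8165·1 + 0.4082·3 = 3.6742; q_2·c_3 = 0.5774·4 + (-0.5774)·1 + 0.5774·3 = 3.4641.
u_3 = c_3 − 3.6742·q_1 − 3.4641·q_2 = (0.5000, 0.0000, -0.5000).
‖u_3‖ = 0.7071, so q_3 = (0.7071, 0.0000, -0.7071).

Q = [[0.4082, 0.5774, 0.7071], [0.8165, -0.5774, 0.0000], [0.4082, 0.5774, -0.7071]], R = [[4.8990, -3.2660, 3.6742], [0.0000, 0.5774, 3.4641], [0.0000, 0.0000, 0.7071]]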